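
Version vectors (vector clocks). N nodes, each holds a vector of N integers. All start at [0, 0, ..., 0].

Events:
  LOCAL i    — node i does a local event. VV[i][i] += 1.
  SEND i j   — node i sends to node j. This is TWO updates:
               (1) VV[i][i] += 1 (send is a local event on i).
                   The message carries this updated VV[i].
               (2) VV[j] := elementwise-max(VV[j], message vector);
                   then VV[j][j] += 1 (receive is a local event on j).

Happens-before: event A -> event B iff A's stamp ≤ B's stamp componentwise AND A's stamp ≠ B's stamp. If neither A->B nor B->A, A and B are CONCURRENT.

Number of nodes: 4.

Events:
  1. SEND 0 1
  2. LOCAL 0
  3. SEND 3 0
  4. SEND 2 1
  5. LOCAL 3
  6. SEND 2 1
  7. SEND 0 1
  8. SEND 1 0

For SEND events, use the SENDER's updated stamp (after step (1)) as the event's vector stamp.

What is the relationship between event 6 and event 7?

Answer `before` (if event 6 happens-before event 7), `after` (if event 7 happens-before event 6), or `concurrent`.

Answer: concurrent

Derivation:
Initial: VV[0]=[0, 0, 0, 0]
Initial: VV[1]=[0, 0, 0, 0]
Initial: VV[2]=[0, 0, 0, 0]
Initial: VV[3]=[0, 0, 0, 0]
Event 1: SEND 0->1: VV[0][0]++ -> VV[0]=[1, 0, 0, 0], msg_vec=[1, 0, 0, 0]; VV[1]=max(VV[1],msg_vec) then VV[1][1]++ -> VV[1]=[1, 1, 0, 0]
Event 2: LOCAL 0: VV[0][0]++ -> VV[0]=[2, 0, 0, 0]
Event 3: SEND 3->0: VV[3][3]++ -> VV[3]=[0, 0, 0, 1], msg_vec=[0, 0, 0, 1]; VV[0]=max(VV[0],msg_vec) then VV[0][0]++ -> VV[0]=[3, 0, 0, 1]
Event 4: SEND 2->1: VV[2][2]++ -> VV[2]=[0, 0, 1, 0], msg_vec=[0, 0, 1, 0]; VV[1]=max(VV[1],msg_vec) then VV[1][1]++ -> VV[1]=[1, 2, 1, 0]
Event 5: LOCAL 3: VV[3][3]++ -> VV[3]=[0, 0, 0, 2]
Event 6: SEND 2->1: VV[2][2]++ -> VV[2]=[0, 0, 2, 0], msg_vec=[0, 0, 2, 0]; VV[1]=max(VV[1],msg_vec) then VV[1][1]++ -> VV[1]=[1, 3, 2, 0]
Event 7: SEND 0->1: VV[0][0]++ -> VV[0]=[4, 0, 0, 1], msg_vec=[4, 0, 0, 1]; VV[1]=max(VV[1],msg_vec) then VV[1][1]++ -> VV[1]=[4, 4, 2, 1]
Event 8: SEND 1->0: VV[1][1]++ -> VV[1]=[4, 5, 2, 1], msg_vec=[4, 5, 2, 1]; VV[0]=max(VV[0],msg_vec) then VV[0][0]++ -> VV[0]=[5, 5, 2, 1]
Event 6 stamp: [0, 0, 2, 0]
Event 7 stamp: [4, 0, 0, 1]
[0, 0, 2, 0] <= [4, 0, 0, 1]? False
[4, 0, 0, 1] <= [0, 0, 2, 0]? False
Relation: concurrent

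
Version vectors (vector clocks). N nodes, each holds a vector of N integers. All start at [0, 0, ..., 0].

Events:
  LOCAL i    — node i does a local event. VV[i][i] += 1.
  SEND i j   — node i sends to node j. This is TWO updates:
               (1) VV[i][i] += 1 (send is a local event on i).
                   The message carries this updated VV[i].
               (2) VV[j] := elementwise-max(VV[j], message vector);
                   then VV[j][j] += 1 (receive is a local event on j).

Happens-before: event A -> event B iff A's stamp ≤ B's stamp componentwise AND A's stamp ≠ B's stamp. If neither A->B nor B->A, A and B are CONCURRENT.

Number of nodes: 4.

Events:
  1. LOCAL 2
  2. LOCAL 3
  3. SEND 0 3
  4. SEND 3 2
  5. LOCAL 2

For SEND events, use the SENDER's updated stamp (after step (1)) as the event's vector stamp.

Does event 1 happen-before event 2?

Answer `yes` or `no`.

Answer: no

Derivation:
Initial: VV[0]=[0, 0, 0, 0]
Initial: VV[1]=[0, 0, 0, 0]
Initial: VV[2]=[0, 0, 0, 0]
Initial: VV[3]=[0, 0, 0, 0]
Event 1: LOCAL 2: VV[2][2]++ -> VV[2]=[0, 0, 1, 0]
Event 2: LOCAL 3: VV[3][3]++ -> VV[3]=[0, 0, 0, 1]
Event 3: SEND 0->3: VV[0][0]++ -> VV[0]=[1, 0, 0, 0], msg_vec=[1, 0, 0, 0]; VV[3]=max(VV[3],msg_vec) then VV[3][3]++ -> VV[3]=[1, 0, 0, 2]
Event 4: SEND 3->2: VV[3][3]++ -> VV[3]=[1, 0, 0, 3], msg_vec=[1, 0, 0, 3]; VV[2]=max(VV[2],msg_vec) then VV[2][2]++ -> VV[2]=[1, 0, 2, 3]
Event 5: LOCAL 2: VV[2][2]++ -> VV[2]=[1, 0, 3, 3]
Event 1 stamp: [0, 0, 1, 0]
Event 2 stamp: [0, 0, 0, 1]
[0, 0, 1, 0] <= [0, 0, 0, 1]? False. Equal? False. Happens-before: False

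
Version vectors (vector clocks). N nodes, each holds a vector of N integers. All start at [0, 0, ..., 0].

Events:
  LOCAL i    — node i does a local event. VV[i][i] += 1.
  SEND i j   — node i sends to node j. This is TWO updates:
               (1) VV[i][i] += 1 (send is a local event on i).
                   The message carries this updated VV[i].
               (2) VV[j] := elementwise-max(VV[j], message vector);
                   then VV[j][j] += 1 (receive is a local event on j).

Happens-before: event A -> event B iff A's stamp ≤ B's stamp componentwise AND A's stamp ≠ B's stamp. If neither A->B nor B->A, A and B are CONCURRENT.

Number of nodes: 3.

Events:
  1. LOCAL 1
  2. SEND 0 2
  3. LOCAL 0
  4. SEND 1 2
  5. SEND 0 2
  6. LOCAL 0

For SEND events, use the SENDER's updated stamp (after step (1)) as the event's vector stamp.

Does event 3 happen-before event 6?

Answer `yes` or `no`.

Initial: VV[0]=[0, 0, 0]
Initial: VV[1]=[0, 0, 0]
Initial: VV[2]=[0, 0, 0]
Event 1: LOCAL 1: VV[1][1]++ -> VV[1]=[0, 1, 0]
Event 2: SEND 0->2: VV[0][0]++ -> VV[0]=[1, 0, 0], msg_vec=[1, 0, 0]; VV[2]=max(VV[2],msg_vec) then VV[2][2]++ -> VV[2]=[1, 0, 1]
Event 3: LOCAL 0: VV[0][0]++ -> VV[0]=[2, 0, 0]
Event 4: SEND 1->2: VV[1][1]++ -> VV[1]=[0, 2, 0], msg_vec=[0, 2, 0]; VV[2]=max(VV[2],msg_vec) then VV[2][2]++ -> VV[2]=[1, 2, 2]
Event 5: SEND 0->2: VV[0][0]++ -> VV[0]=[3, 0, 0], msg_vec=[3, 0, 0]; VV[2]=max(VV[2],msg_vec) then VV[2][2]++ -> VV[2]=[3, 2, 3]
Event 6: LOCAL 0: VV[0][0]++ -> VV[0]=[4, 0, 0]
Event 3 stamp: [2, 0, 0]
Event 6 stamp: [4, 0, 0]
[2, 0, 0] <= [4, 0, 0]? True. Equal? False. Happens-before: True

Answer: yes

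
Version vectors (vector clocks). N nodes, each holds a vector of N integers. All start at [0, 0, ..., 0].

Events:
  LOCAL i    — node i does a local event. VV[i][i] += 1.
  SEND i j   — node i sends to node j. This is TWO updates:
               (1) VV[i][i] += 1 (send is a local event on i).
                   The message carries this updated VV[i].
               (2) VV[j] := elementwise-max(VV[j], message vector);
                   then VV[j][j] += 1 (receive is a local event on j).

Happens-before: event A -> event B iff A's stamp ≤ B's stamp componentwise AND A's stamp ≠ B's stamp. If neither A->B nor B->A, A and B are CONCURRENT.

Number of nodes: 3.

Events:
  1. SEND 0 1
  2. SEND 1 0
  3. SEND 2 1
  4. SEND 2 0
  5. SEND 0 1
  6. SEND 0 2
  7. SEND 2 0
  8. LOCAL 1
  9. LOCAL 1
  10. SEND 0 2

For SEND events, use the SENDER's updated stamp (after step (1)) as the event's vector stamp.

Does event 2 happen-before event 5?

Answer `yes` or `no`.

Answer: yes

Derivation:
Initial: VV[0]=[0, 0, 0]
Initial: VV[1]=[0, 0, 0]
Initial: VV[2]=[0, 0, 0]
Event 1: SEND 0->1: VV[0][0]++ -> VV[0]=[1, 0, 0], msg_vec=[1, 0, 0]; VV[1]=max(VV[1],msg_vec) then VV[1][1]++ -> VV[1]=[1, 1, 0]
Event 2: SEND 1->0: VV[1][1]++ -> VV[1]=[1, 2, 0], msg_vec=[1, 2, 0]; VV[0]=max(VV[0],msg_vec) then VV[0][0]++ -> VV[0]=[2, 2, 0]
Event 3: SEND 2->1: VV[2][2]++ -> VV[2]=[0, 0, 1], msg_vec=[0, 0, 1]; VV[1]=max(VV[1],msg_vec) then VV[1][1]++ -> VV[1]=[1, 3, 1]
Event 4: SEND 2->0: VV[2][2]++ -> VV[2]=[0, 0, 2], msg_vec=[0, 0, 2]; VV[0]=max(VV[0],msg_vec) then VV[0][0]++ -> VV[0]=[3, 2, 2]
Event 5: SEND 0->1: VV[0][0]++ -> VV[0]=[4, 2, 2], msg_vec=[4, 2, 2]; VV[1]=max(VV[1],msg_vec) then VV[1][1]++ -> VV[1]=[4, 4, 2]
Event 6: SEND 0->2: VV[0][0]++ -> VV[0]=[5, 2, 2], msg_vec=[5, 2, 2]; VV[2]=max(VV[2],msg_vec) then VV[2][2]++ -> VV[2]=[5, 2, 3]
Event 7: SEND 2->0: VV[2][2]++ -> VV[2]=[5, 2, 4], msg_vec=[5, 2, 4]; VV[0]=max(VV[0],msg_vec) then VV[0][0]++ -> VV[0]=[6, 2, 4]
Event 8: LOCAL 1: VV[1][1]++ -> VV[1]=[4, 5, 2]
Event 9: LOCAL 1: VV[1][1]++ -> VV[1]=[4, 6, 2]
Event 10: SEND 0->2: VV[0][0]++ -> VV[0]=[7, 2, 4], msg_vec=[7, 2, 4]; VV[2]=max(VV[2],msg_vec) then VV[2][2]++ -> VV[2]=[7, 2, 5]
Event 2 stamp: [1, 2, 0]
Event 5 stamp: [4, 2, 2]
[1, 2, 0] <= [4, 2, 2]? True. Equal? False. Happens-before: True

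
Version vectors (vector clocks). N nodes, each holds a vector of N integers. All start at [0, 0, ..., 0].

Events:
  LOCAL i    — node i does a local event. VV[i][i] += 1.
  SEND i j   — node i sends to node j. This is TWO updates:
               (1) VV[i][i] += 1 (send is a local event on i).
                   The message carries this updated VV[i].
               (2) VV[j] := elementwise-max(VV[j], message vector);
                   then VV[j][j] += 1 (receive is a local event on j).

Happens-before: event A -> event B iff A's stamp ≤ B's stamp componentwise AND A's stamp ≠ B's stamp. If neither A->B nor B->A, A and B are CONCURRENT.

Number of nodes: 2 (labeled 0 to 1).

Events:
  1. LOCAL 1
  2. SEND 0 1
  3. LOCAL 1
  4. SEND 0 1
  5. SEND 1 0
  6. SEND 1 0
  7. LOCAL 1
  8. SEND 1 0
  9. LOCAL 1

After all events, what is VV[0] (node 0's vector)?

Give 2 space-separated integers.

Answer: 5 8

Derivation:
Initial: VV[0]=[0, 0]
Initial: VV[1]=[0, 0]
Event 1: LOCAL 1: VV[1][1]++ -> VV[1]=[0, 1]
Event 2: SEND 0->1: VV[0][0]++ -> VV[0]=[1, 0], msg_vec=[1, 0]; VV[1]=max(VV[1],msg_vec) then VV[1][1]++ -> VV[1]=[1, 2]
Event 3: LOCAL 1: VV[1][1]++ -> VV[1]=[1, 3]
Event 4: SEND 0->1: VV[0][0]++ -> VV[0]=[2, 0], msg_vec=[2, 0]; VV[1]=max(VV[1],msg_vec) then VV[1][1]++ -> VV[1]=[2, 4]
Event 5: SEND 1->0: VV[1][1]++ -> VV[1]=[2, 5], msg_vec=[2, 5]; VV[0]=max(VV[0],msg_vec) then VV[0][0]++ -> VV[0]=[3, 5]
Event 6: SEND 1->0: VV[1][1]++ -> VV[1]=[2, 6], msg_vec=[2, 6]; VV[0]=max(VV[0],msg_vec) then VV[0][0]++ -> VV[0]=[4, 6]
Event 7: LOCAL 1: VV[1][1]++ -> VV[1]=[2, 7]
Event 8: SEND 1->0: VV[1][1]++ -> VV[1]=[2, 8], msg_vec=[2, 8]; VV[0]=max(VV[0],msg_vec) then VV[0][0]++ -> VV[0]=[5, 8]
Event 9: LOCAL 1: VV[1][1]++ -> VV[1]=[2, 9]
Final vectors: VV[0]=[5, 8]; VV[1]=[2, 9]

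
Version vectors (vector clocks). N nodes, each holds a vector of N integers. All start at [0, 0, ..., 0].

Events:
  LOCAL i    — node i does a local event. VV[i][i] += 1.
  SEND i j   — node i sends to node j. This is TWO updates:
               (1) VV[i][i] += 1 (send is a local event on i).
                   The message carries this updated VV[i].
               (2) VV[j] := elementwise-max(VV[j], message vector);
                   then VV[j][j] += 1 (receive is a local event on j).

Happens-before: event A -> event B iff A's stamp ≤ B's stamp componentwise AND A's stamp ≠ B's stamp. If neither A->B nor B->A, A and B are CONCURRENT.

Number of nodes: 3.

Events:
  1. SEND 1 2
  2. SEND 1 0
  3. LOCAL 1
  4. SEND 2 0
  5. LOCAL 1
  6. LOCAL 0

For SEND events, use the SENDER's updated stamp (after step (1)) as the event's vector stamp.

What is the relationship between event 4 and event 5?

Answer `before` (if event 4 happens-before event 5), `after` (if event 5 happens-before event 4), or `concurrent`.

Initial: VV[0]=[0, 0, 0]
Initial: VV[1]=[0, 0, 0]
Initial: VV[2]=[0, 0, 0]
Event 1: SEND 1->2: VV[1][1]++ -> VV[1]=[0, 1, 0], msg_vec=[0, 1, 0]; VV[2]=max(VV[2],msg_vec) then VV[2][2]++ -> VV[2]=[0, 1, 1]
Event 2: SEND 1->0: VV[1][1]++ -> VV[1]=[0, 2, 0], msg_vec=[0, 2, 0]; VV[0]=max(VV[0],msg_vec) then VV[0][0]++ -> VV[0]=[1, 2, 0]
Event 3: LOCAL 1: VV[1][1]++ -> VV[1]=[0, 3, 0]
Event 4: SEND 2->0: VV[2][2]++ -> VV[2]=[0, 1, 2], msg_vec=[0, 1, 2]; VV[0]=max(VV[0],msg_vec) then VV[0][0]++ -> VV[0]=[2, 2, 2]
Event 5: LOCAL 1: VV[1][1]++ -> VV[1]=[0, 4, 0]
Event 6: LOCAL 0: VV[0][0]++ -> VV[0]=[3, 2, 2]
Event 4 stamp: [0, 1, 2]
Event 5 stamp: [0, 4, 0]
[0, 1, 2] <= [0, 4, 0]? False
[0, 4, 0] <= [0, 1, 2]? False
Relation: concurrent

Answer: concurrent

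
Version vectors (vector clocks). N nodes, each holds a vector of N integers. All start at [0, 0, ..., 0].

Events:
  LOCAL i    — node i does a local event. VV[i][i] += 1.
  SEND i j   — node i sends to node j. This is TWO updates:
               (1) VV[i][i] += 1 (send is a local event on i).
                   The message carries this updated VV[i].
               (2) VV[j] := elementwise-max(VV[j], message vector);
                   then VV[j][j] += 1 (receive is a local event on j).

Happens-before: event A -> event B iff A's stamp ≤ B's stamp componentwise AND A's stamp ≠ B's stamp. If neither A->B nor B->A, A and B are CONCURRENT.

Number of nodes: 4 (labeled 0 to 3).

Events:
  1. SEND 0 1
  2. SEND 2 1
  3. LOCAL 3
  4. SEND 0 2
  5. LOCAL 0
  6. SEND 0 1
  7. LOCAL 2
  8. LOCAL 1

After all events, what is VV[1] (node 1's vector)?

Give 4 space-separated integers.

Answer: 4 4 1 0

Derivation:
Initial: VV[0]=[0, 0, 0, 0]
Initial: VV[1]=[0, 0, 0, 0]
Initial: VV[2]=[0, 0, 0, 0]
Initial: VV[3]=[0, 0, 0, 0]
Event 1: SEND 0->1: VV[0][0]++ -> VV[0]=[1, 0, 0, 0], msg_vec=[1, 0, 0, 0]; VV[1]=max(VV[1],msg_vec) then VV[1][1]++ -> VV[1]=[1, 1, 0, 0]
Event 2: SEND 2->1: VV[2][2]++ -> VV[2]=[0, 0, 1, 0], msg_vec=[0, 0, 1, 0]; VV[1]=max(VV[1],msg_vec) then VV[1][1]++ -> VV[1]=[1, 2, 1, 0]
Event 3: LOCAL 3: VV[3][3]++ -> VV[3]=[0, 0, 0, 1]
Event 4: SEND 0->2: VV[0][0]++ -> VV[0]=[2, 0, 0, 0], msg_vec=[2, 0, 0, 0]; VV[2]=max(VV[2],msg_vec) then VV[2][2]++ -> VV[2]=[2, 0, 2, 0]
Event 5: LOCAL 0: VV[0][0]++ -> VV[0]=[3, 0, 0, 0]
Event 6: SEND 0->1: VV[0][0]++ -> VV[0]=[4, 0, 0, 0], msg_vec=[4, 0, 0, 0]; VV[1]=max(VV[1],msg_vec) then VV[1][1]++ -> VV[1]=[4, 3, 1, 0]
Event 7: LOCAL 2: VV[2][2]++ -> VV[2]=[2, 0, 3, 0]
Event 8: LOCAL 1: VV[1][1]++ -> VV[1]=[4, 4, 1, 0]
Final vectors: VV[0]=[4, 0, 0, 0]; VV[1]=[4, 4, 1, 0]; VV[2]=[2, 0, 3, 0]; VV[3]=[0, 0, 0, 1]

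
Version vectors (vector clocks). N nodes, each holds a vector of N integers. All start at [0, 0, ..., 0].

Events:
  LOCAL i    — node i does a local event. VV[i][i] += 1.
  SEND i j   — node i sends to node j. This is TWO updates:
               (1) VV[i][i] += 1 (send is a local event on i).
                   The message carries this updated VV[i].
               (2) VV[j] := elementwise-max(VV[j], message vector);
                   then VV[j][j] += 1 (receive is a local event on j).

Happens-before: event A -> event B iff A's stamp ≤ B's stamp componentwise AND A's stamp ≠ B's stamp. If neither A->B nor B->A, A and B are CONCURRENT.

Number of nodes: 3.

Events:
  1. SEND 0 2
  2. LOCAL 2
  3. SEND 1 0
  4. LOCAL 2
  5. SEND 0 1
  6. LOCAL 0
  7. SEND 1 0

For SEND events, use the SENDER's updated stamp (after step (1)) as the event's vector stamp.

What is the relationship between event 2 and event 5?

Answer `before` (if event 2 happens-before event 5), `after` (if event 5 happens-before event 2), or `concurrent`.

Answer: concurrent

Derivation:
Initial: VV[0]=[0, 0, 0]
Initial: VV[1]=[0, 0, 0]
Initial: VV[2]=[0, 0, 0]
Event 1: SEND 0->2: VV[0][0]++ -> VV[0]=[1, 0, 0], msg_vec=[1, 0, 0]; VV[2]=max(VV[2],msg_vec) then VV[2][2]++ -> VV[2]=[1, 0, 1]
Event 2: LOCAL 2: VV[2][2]++ -> VV[2]=[1, 0, 2]
Event 3: SEND 1->0: VV[1][1]++ -> VV[1]=[0, 1, 0], msg_vec=[0, 1, 0]; VV[0]=max(VV[0],msg_vec) then VV[0][0]++ -> VV[0]=[2, 1, 0]
Event 4: LOCAL 2: VV[2][2]++ -> VV[2]=[1, 0, 3]
Event 5: SEND 0->1: VV[0][0]++ -> VV[0]=[3, 1, 0], msg_vec=[3, 1, 0]; VV[1]=max(VV[1],msg_vec) then VV[1][1]++ -> VV[1]=[3, 2, 0]
Event 6: LOCAL 0: VV[0][0]++ -> VV[0]=[4, 1, 0]
Event 7: SEND 1->0: VV[1][1]++ -> VV[1]=[3, 3, 0], msg_vec=[3, 3, 0]; VV[0]=max(VV[0],msg_vec) then VV[0][0]++ -> VV[0]=[5, 3, 0]
Event 2 stamp: [1, 0, 2]
Event 5 stamp: [3, 1, 0]
[1, 0, 2] <= [3, 1, 0]? False
[3, 1, 0] <= [1, 0, 2]? False
Relation: concurrent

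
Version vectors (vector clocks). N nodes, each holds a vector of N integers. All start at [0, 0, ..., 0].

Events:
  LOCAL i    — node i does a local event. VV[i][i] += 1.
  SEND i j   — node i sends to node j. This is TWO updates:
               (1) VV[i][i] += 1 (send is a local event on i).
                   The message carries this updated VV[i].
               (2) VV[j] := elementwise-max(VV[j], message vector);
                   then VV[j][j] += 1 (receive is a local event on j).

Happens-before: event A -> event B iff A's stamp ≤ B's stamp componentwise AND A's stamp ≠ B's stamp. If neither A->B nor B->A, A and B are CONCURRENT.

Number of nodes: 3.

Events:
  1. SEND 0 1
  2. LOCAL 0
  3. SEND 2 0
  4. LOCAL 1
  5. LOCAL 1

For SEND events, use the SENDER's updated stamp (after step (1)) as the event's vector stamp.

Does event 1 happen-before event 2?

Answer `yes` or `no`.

Initial: VV[0]=[0, 0, 0]
Initial: VV[1]=[0, 0, 0]
Initial: VV[2]=[0, 0, 0]
Event 1: SEND 0->1: VV[0][0]++ -> VV[0]=[1, 0, 0], msg_vec=[1, 0, 0]; VV[1]=max(VV[1],msg_vec) then VV[1][1]++ -> VV[1]=[1, 1, 0]
Event 2: LOCAL 0: VV[0][0]++ -> VV[0]=[2, 0, 0]
Event 3: SEND 2->0: VV[2][2]++ -> VV[2]=[0, 0, 1], msg_vec=[0, 0, 1]; VV[0]=max(VV[0],msg_vec) then VV[0][0]++ -> VV[0]=[3, 0, 1]
Event 4: LOCAL 1: VV[1][1]++ -> VV[1]=[1, 2, 0]
Event 5: LOCAL 1: VV[1][1]++ -> VV[1]=[1, 3, 0]
Event 1 stamp: [1, 0, 0]
Event 2 stamp: [2, 0, 0]
[1, 0, 0] <= [2, 0, 0]? True. Equal? False. Happens-before: True

Answer: yes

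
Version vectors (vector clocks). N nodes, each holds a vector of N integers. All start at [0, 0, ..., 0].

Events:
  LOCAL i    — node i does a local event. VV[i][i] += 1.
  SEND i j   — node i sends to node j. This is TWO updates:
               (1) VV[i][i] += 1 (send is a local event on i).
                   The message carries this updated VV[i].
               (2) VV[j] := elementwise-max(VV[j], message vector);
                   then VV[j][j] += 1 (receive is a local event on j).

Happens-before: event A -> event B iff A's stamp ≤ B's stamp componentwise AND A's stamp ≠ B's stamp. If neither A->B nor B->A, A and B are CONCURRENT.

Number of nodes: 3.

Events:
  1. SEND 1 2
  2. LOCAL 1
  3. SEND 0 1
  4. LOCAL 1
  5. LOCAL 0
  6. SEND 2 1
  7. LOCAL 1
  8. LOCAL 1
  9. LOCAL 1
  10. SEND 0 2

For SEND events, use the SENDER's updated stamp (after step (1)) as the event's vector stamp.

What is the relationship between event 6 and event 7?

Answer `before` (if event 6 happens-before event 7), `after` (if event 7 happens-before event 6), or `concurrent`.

Answer: before

Derivation:
Initial: VV[0]=[0, 0, 0]
Initial: VV[1]=[0, 0, 0]
Initial: VV[2]=[0, 0, 0]
Event 1: SEND 1->2: VV[1][1]++ -> VV[1]=[0, 1, 0], msg_vec=[0, 1, 0]; VV[2]=max(VV[2],msg_vec) then VV[2][2]++ -> VV[2]=[0, 1, 1]
Event 2: LOCAL 1: VV[1][1]++ -> VV[1]=[0, 2, 0]
Event 3: SEND 0->1: VV[0][0]++ -> VV[0]=[1, 0, 0], msg_vec=[1, 0, 0]; VV[1]=max(VV[1],msg_vec) then VV[1][1]++ -> VV[1]=[1, 3, 0]
Event 4: LOCAL 1: VV[1][1]++ -> VV[1]=[1, 4, 0]
Event 5: LOCAL 0: VV[0][0]++ -> VV[0]=[2, 0, 0]
Event 6: SEND 2->1: VV[2][2]++ -> VV[2]=[0, 1, 2], msg_vec=[0, 1, 2]; VV[1]=max(VV[1],msg_vec) then VV[1][1]++ -> VV[1]=[1, 5, 2]
Event 7: LOCAL 1: VV[1][1]++ -> VV[1]=[1, 6, 2]
Event 8: LOCAL 1: VV[1][1]++ -> VV[1]=[1, 7, 2]
Event 9: LOCAL 1: VV[1][1]++ -> VV[1]=[1, 8, 2]
Event 10: SEND 0->2: VV[0][0]++ -> VV[0]=[3, 0, 0], msg_vec=[3, 0, 0]; VV[2]=max(VV[2],msg_vec) then VV[2][2]++ -> VV[2]=[3, 1, 3]
Event 6 stamp: [0, 1, 2]
Event 7 stamp: [1, 6, 2]
[0, 1, 2] <= [1, 6, 2]? True
[1, 6, 2] <= [0, 1, 2]? False
Relation: before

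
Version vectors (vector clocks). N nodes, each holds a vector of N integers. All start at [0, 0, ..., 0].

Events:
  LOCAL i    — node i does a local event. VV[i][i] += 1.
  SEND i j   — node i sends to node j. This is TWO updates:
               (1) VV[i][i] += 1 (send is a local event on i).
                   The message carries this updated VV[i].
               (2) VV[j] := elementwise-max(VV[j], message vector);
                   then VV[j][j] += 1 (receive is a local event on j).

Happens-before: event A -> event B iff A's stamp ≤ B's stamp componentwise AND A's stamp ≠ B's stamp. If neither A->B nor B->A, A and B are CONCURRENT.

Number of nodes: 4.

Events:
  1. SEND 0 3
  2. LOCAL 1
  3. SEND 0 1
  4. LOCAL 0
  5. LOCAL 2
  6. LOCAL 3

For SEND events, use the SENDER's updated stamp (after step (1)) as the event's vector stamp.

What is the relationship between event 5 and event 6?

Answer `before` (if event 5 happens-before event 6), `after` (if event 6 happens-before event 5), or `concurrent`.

Answer: concurrent

Derivation:
Initial: VV[0]=[0, 0, 0, 0]
Initial: VV[1]=[0, 0, 0, 0]
Initial: VV[2]=[0, 0, 0, 0]
Initial: VV[3]=[0, 0, 0, 0]
Event 1: SEND 0->3: VV[0][0]++ -> VV[0]=[1, 0, 0, 0], msg_vec=[1, 0, 0, 0]; VV[3]=max(VV[3],msg_vec) then VV[3][3]++ -> VV[3]=[1, 0, 0, 1]
Event 2: LOCAL 1: VV[1][1]++ -> VV[1]=[0, 1, 0, 0]
Event 3: SEND 0->1: VV[0][0]++ -> VV[0]=[2, 0, 0, 0], msg_vec=[2, 0, 0, 0]; VV[1]=max(VV[1],msg_vec) then VV[1][1]++ -> VV[1]=[2, 2, 0, 0]
Event 4: LOCAL 0: VV[0][0]++ -> VV[0]=[3, 0, 0, 0]
Event 5: LOCAL 2: VV[2][2]++ -> VV[2]=[0, 0, 1, 0]
Event 6: LOCAL 3: VV[3][3]++ -> VV[3]=[1, 0, 0, 2]
Event 5 stamp: [0, 0, 1, 0]
Event 6 stamp: [1, 0, 0, 2]
[0, 0, 1, 0] <= [1, 0, 0, 2]? False
[1, 0, 0, 2] <= [0, 0, 1, 0]? False
Relation: concurrent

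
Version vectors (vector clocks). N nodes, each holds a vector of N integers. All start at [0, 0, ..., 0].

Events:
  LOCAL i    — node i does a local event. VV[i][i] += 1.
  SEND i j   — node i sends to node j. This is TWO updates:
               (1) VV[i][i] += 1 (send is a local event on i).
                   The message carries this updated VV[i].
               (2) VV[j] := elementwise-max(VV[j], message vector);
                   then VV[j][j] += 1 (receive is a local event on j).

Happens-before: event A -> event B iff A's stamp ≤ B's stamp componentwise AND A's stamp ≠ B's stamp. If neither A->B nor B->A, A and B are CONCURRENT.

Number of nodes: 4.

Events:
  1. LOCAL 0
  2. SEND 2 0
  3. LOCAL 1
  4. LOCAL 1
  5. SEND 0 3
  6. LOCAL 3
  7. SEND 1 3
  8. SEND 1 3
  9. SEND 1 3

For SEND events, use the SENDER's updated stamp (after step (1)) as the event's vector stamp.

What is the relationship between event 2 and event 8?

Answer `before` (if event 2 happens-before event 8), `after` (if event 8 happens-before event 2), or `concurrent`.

Answer: concurrent

Derivation:
Initial: VV[0]=[0, 0, 0, 0]
Initial: VV[1]=[0, 0, 0, 0]
Initial: VV[2]=[0, 0, 0, 0]
Initial: VV[3]=[0, 0, 0, 0]
Event 1: LOCAL 0: VV[0][0]++ -> VV[0]=[1, 0, 0, 0]
Event 2: SEND 2->0: VV[2][2]++ -> VV[2]=[0, 0, 1, 0], msg_vec=[0, 0, 1, 0]; VV[0]=max(VV[0],msg_vec) then VV[0][0]++ -> VV[0]=[2, 0, 1, 0]
Event 3: LOCAL 1: VV[1][1]++ -> VV[1]=[0, 1, 0, 0]
Event 4: LOCAL 1: VV[1][1]++ -> VV[1]=[0, 2, 0, 0]
Event 5: SEND 0->3: VV[0][0]++ -> VV[0]=[3, 0, 1, 0], msg_vec=[3, 0, 1, 0]; VV[3]=max(VV[3],msg_vec) then VV[3][3]++ -> VV[3]=[3, 0, 1, 1]
Event 6: LOCAL 3: VV[3][3]++ -> VV[3]=[3, 0, 1, 2]
Event 7: SEND 1->3: VV[1][1]++ -> VV[1]=[0, 3, 0, 0], msg_vec=[0, 3, 0, 0]; VV[3]=max(VV[3],msg_vec) then VV[3][3]++ -> VV[3]=[3, 3, 1, 3]
Event 8: SEND 1->3: VV[1][1]++ -> VV[1]=[0, 4, 0, 0], msg_vec=[0, 4, 0, 0]; VV[3]=max(VV[3],msg_vec) then VV[3][3]++ -> VV[3]=[3, 4, 1, 4]
Event 9: SEND 1->3: VV[1][1]++ -> VV[1]=[0, 5, 0, 0], msg_vec=[0, 5, 0, 0]; VV[3]=max(VV[3],msg_vec) then VV[3][3]++ -> VV[3]=[3, 5, 1, 5]
Event 2 stamp: [0, 0, 1, 0]
Event 8 stamp: [0, 4, 0, 0]
[0, 0, 1, 0] <= [0, 4, 0, 0]? False
[0, 4, 0, 0] <= [0, 0, 1, 0]? False
Relation: concurrent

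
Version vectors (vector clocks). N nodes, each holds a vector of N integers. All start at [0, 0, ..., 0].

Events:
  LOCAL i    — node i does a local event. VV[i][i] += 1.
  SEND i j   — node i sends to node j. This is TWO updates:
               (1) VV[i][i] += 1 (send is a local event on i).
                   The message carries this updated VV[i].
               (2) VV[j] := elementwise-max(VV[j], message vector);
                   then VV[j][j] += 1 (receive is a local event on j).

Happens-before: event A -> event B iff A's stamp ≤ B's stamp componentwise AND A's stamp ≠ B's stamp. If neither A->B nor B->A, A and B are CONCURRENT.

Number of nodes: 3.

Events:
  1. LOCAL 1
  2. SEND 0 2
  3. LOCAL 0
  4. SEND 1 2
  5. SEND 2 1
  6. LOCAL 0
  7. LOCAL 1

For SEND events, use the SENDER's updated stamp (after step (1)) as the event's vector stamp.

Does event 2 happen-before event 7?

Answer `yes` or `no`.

Initial: VV[0]=[0, 0, 0]
Initial: VV[1]=[0, 0, 0]
Initial: VV[2]=[0, 0, 0]
Event 1: LOCAL 1: VV[1][1]++ -> VV[1]=[0, 1, 0]
Event 2: SEND 0->2: VV[0][0]++ -> VV[0]=[1, 0, 0], msg_vec=[1, 0, 0]; VV[2]=max(VV[2],msg_vec) then VV[2][2]++ -> VV[2]=[1, 0, 1]
Event 3: LOCAL 0: VV[0][0]++ -> VV[0]=[2, 0, 0]
Event 4: SEND 1->2: VV[1][1]++ -> VV[1]=[0, 2, 0], msg_vec=[0, 2, 0]; VV[2]=max(VV[2],msg_vec) then VV[2][2]++ -> VV[2]=[1, 2, 2]
Event 5: SEND 2->1: VV[2][2]++ -> VV[2]=[1, 2, 3], msg_vec=[1, 2, 3]; VV[1]=max(VV[1],msg_vec) then VV[1][1]++ -> VV[1]=[1, 3, 3]
Event 6: LOCAL 0: VV[0][0]++ -> VV[0]=[3, 0, 0]
Event 7: LOCAL 1: VV[1][1]++ -> VV[1]=[1, 4, 3]
Event 2 stamp: [1, 0, 0]
Event 7 stamp: [1, 4, 3]
[1, 0, 0] <= [1, 4, 3]? True. Equal? False. Happens-before: True

Answer: yes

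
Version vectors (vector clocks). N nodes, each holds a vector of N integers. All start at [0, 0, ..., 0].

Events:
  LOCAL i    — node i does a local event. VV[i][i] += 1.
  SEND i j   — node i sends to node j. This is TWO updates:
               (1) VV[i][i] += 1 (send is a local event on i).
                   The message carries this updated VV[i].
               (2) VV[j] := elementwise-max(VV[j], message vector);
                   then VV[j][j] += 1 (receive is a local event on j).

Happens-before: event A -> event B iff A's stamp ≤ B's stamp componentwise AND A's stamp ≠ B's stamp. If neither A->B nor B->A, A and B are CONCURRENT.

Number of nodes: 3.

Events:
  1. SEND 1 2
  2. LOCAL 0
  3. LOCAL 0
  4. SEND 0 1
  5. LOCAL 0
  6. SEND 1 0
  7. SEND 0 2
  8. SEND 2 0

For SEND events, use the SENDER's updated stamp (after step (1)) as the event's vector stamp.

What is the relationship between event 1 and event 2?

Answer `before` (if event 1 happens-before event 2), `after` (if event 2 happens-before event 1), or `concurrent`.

Answer: concurrent

Derivation:
Initial: VV[0]=[0, 0, 0]
Initial: VV[1]=[0, 0, 0]
Initial: VV[2]=[0, 0, 0]
Event 1: SEND 1->2: VV[1][1]++ -> VV[1]=[0, 1, 0], msg_vec=[0, 1, 0]; VV[2]=max(VV[2],msg_vec) then VV[2][2]++ -> VV[2]=[0, 1, 1]
Event 2: LOCAL 0: VV[0][0]++ -> VV[0]=[1, 0, 0]
Event 3: LOCAL 0: VV[0][0]++ -> VV[0]=[2, 0, 0]
Event 4: SEND 0->1: VV[0][0]++ -> VV[0]=[3, 0, 0], msg_vec=[3, 0, 0]; VV[1]=max(VV[1],msg_vec) then VV[1][1]++ -> VV[1]=[3, 2, 0]
Event 5: LOCAL 0: VV[0][0]++ -> VV[0]=[4, 0, 0]
Event 6: SEND 1->0: VV[1][1]++ -> VV[1]=[3, 3, 0], msg_vec=[3, 3, 0]; VV[0]=max(VV[0],msg_vec) then VV[0][0]++ -> VV[0]=[5, 3, 0]
Event 7: SEND 0->2: VV[0][0]++ -> VV[0]=[6, 3, 0], msg_vec=[6, 3, 0]; VV[2]=max(VV[2],msg_vec) then VV[2][2]++ -> VV[2]=[6, 3, 2]
Event 8: SEND 2->0: VV[2][2]++ -> VV[2]=[6, 3, 3], msg_vec=[6, 3, 3]; VV[0]=max(VV[0],msg_vec) then VV[0][0]++ -> VV[0]=[7, 3, 3]
Event 1 stamp: [0, 1, 0]
Event 2 stamp: [1, 0, 0]
[0, 1, 0] <= [1, 0, 0]? False
[1, 0, 0] <= [0, 1, 0]? False
Relation: concurrent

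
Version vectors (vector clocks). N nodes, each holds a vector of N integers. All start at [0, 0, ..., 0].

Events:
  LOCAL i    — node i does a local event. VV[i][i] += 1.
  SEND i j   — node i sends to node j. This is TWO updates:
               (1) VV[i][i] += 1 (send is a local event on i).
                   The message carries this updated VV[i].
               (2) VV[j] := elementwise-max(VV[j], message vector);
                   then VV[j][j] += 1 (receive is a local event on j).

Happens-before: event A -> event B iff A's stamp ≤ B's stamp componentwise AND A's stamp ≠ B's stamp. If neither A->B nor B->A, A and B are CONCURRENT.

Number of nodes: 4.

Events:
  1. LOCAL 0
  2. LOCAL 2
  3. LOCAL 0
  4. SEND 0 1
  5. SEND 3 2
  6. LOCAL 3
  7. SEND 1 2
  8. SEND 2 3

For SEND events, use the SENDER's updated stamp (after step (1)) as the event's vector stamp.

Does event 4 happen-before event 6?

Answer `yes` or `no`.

Initial: VV[0]=[0, 0, 0, 0]
Initial: VV[1]=[0, 0, 0, 0]
Initial: VV[2]=[0, 0, 0, 0]
Initial: VV[3]=[0, 0, 0, 0]
Event 1: LOCAL 0: VV[0][0]++ -> VV[0]=[1, 0, 0, 0]
Event 2: LOCAL 2: VV[2][2]++ -> VV[2]=[0, 0, 1, 0]
Event 3: LOCAL 0: VV[0][0]++ -> VV[0]=[2, 0, 0, 0]
Event 4: SEND 0->1: VV[0][0]++ -> VV[0]=[3, 0, 0, 0], msg_vec=[3, 0, 0, 0]; VV[1]=max(VV[1],msg_vec) then VV[1][1]++ -> VV[1]=[3, 1, 0, 0]
Event 5: SEND 3->2: VV[3][3]++ -> VV[3]=[0, 0, 0, 1], msg_vec=[0, 0, 0, 1]; VV[2]=max(VV[2],msg_vec) then VV[2][2]++ -> VV[2]=[0, 0, 2, 1]
Event 6: LOCAL 3: VV[3][3]++ -> VV[3]=[0, 0, 0, 2]
Event 7: SEND 1->2: VV[1][1]++ -> VV[1]=[3, 2, 0, 0], msg_vec=[3, 2, 0, 0]; VV[2]=max(VV[2],msg_vec) then VV[2][2]++ -> VV[2]=[3, 2, 3, 1]
Event 8: SEND 2->3: VV[2][2]++ -> VV[2]=[3, 2, 4, 1], msg_vec=[3, 2, 4, 1]; VV[3]=max(VV[3],msg_vec) then VV[3][3]++ -> VV[3]=[3, 2, 4, 3]
Event 4 stamp: [3, 0, 0, 0]
Event 6 stamp: [0, 0, 0, 2]
[3, 0, 0, 0] <= [0, 0, 0, 2]? False. Equal? False. Happens-before: False

Answer: no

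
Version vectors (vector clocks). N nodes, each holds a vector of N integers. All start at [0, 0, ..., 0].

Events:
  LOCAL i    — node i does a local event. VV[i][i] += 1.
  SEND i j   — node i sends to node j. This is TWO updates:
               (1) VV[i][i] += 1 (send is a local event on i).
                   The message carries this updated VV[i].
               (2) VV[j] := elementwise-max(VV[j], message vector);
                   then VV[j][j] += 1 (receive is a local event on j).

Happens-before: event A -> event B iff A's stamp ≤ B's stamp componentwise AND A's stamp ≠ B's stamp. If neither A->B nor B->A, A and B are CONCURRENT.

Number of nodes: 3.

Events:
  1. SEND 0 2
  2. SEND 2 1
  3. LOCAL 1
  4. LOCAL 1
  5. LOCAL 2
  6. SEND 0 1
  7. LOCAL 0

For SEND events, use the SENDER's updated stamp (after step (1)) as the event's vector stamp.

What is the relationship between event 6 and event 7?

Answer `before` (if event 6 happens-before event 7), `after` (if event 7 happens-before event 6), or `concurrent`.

Initial: VV[0]=[0, 0, 0]
Initial: VV[1]=[0, 0, 0]
Initial: VV[2]=[0, 0, 0]
Event 1: SEND 0->2: VV[0][0]++ -> VV[0]=[1, 0, 0], msg_vec=[1, 0, 0]; VV[2]=max(VV[2],msg_vec) then VV[2][2]++ -> VV[2]=[1, 0, 1]
Event 2: SEND 2->1: VV[2][2]++ -> VV[2]=[1, 0, 2], msg_vec=[1, 0, 2]; VV[1]=max(VV[1],msg_vec) then VV[1][1]++ -> VV[1]=[1, 1, 2]
Event 3: LOCAL 1: VV[1][1]++ -> VV[1]=[1, 2, 2]
Event 4: LOCAL 1: VV[1][1]++ -> VV[1]=[1, 3, 2]
Event 5: LOCAL 2: VV[2][2]++ -> VV[2]=[1, 0, 3]
Event 6: SEND 0->1: VV[0][0]++ -> VV[0]=[2, 0, 0], msg_vec=[2, 0, 0]; VV[1]=max(VV[1],msg_vec) then VV[1][1]++ -> VV[1]=[2, 4, 2]
Event 7: LOCAL 0: VV[0][0]++ -> VV[0]=[3, 0, 0]
Event 6 stamp: [2, 0, 0]
Event 7 stamp: [3, 0, 0]
[2, 0, 0] <= [3, 0, 0]? True
[3, 0, 0] <= [2, 0, 0]? False
Relation: before

Answer: before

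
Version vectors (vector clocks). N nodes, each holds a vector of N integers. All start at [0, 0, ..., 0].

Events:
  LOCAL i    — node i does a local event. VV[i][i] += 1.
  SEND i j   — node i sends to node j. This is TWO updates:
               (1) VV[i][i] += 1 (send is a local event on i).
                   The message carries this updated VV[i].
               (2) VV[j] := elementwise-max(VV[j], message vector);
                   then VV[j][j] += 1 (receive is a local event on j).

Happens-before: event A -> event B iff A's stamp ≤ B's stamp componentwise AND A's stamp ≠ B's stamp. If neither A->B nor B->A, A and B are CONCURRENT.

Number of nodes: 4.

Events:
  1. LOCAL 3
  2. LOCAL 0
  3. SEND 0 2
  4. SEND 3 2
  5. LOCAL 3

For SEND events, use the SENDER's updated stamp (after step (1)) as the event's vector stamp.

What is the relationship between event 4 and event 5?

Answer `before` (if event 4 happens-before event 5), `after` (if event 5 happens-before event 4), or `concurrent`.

Answer: before

Derivation:
Initial: VV[0]=[0, 0, 0, 0]
Initial: VV[1]=[0, 0, 0, 0]
Initial: VV[2]=[0, 0, 0, 0]
Initial: VV[3]=[0, 0, 0, 0]
Event 1: LOCAL 3: VV[3][3]++ -> VV[3]=[0, 0, 0, 1]
Event 2: LOCAL 0: VV[0][0]++ -> VV[0]=[1, 0, 0, 0]
Event 3: SEND 0->2: VV[0][0]++ -> VV[0]=[2, 0, 0, 0], msg_vec=[2, 0, 0, 0]; VV[2]=max(VV[2],msg_vec) then VV[2][2]++ -> VV[2]=[2, 0, 1, 0]
Event 4: SEND 3->2: VV[3][3]++ -> VV[3]=[0, 0, 0, 2], msg_vec=[0, 0, 0, 2]; VV[2]=max(VV[2],msg_vec) then VV[2][2]++ -> VV[2]=[2, 0, 2, 2]
Event 5: LOCAL 3: VV[3][3]++ -> VV[3]=[0, 0, 0, 3]
Event 4 stamp: [0, 0, 0, 2]
Event 5 stamp: [0, 0, 0, 3]
[0, 0, 0, 2] <= [0, 0, 0, 3]? True
[0, 0, 0, 3] <= [0, 0, 0, 2]? False
Relation: before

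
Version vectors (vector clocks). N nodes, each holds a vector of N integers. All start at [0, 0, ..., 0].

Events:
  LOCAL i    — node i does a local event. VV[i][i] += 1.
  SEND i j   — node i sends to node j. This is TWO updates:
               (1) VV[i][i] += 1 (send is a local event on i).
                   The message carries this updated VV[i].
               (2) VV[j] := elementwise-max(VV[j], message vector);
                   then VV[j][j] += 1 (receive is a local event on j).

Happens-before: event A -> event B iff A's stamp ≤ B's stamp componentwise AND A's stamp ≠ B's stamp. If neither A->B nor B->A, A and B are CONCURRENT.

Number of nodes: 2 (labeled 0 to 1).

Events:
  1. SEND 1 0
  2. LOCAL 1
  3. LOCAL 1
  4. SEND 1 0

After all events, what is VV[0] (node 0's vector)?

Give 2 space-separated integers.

Initial: VV[0]=[0, 0]
Initial: VV[1]=[0, 0]
Event 1: SEND 1->0: VV[1][1]++ -> VV[1]=[0, 1], msg_vec=[0, 1]; VV[0]=max(VV[0],msg_vec) then VV[0][0]++ -> VV[0]=[1, 1]
Event 2: LOCAL 1: VV[1][1]++ -> VV[1]=[0, 2]
Event 3: LOCAL 1: VV[1][1]++ -> VV[1]=[0, 3]
Event 4: SEND 1->0: VV[1][1]++ -> VV[1]=[0, 4], msg_vec=[0, 4]; VV[0]=max(VV[0],msg_vec) then VV[0][0]++ -> VV[0]=[2, 4]
Final vectors: VV[0]=[2, 4]; VV[1]=[0, 4]

Answer: 2 4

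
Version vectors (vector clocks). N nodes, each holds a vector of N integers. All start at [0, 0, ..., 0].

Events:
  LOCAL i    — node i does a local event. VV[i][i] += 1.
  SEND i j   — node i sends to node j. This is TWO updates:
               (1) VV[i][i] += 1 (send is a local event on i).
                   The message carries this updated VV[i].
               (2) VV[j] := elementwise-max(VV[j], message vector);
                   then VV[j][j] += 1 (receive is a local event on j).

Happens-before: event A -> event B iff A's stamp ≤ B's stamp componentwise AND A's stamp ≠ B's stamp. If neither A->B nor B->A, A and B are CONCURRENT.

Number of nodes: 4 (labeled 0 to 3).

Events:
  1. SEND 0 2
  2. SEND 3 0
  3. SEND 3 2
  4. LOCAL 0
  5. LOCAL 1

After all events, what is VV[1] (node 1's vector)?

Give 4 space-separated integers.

Initial: VV[0]=[0, 0, 0, 0]
Initial: VV[1]=[0, 0, 0, 0]
Initial: VV[2]=[0, 0, 0, 0]
Initial: VV[3]=[0, 0, 0, 0]
Event 1: SEND 0->2: VV[0][0]++ -> VV[0]=[1, 0, 0, 0], msg_vec=[1, 0, 0, 0]; VV[2]=max(VV[2],msg_vec) then VV[2][2]++ -> VV[2]=[1, 0, 1, 0]
Event 2: SEND 3->0: VV[3][3]++ -> VV[3]=[0, 0, 0, 1], msg_vec=[0, 0, 0, 1]; VV[0]=max(VV[0],msg_vec) then VV[0][0]++ -> VV[0]=[2, 0, 0, 1]
Event 3: SEND 3->2: VV[3][3]++ -> VV[3]=[0, 0, 0, 2], msg_vec=[0, 0, 0, 2]; VV[2]=max(VV[2],msg_vec) then VV[2][2]++ -> VV[2]=[1, 0, 2, 2]
Event 4: LOCAL 0: VV[0][0]++ -> VV[0]=[3, 0, 0, 1]
Event 5: LOCAL 1: VV[1][1]++ -> VV[1]=[0, 1, 0, 0]
Final vectors: VV[0]=[3, 0, 0, 1]; VV[1]=[0, 1, 0, 0]; VV[2]=[1, 0, 2, 2]; VV[3]=[0, 0, 0, 2]

Answer: 0 1 0 0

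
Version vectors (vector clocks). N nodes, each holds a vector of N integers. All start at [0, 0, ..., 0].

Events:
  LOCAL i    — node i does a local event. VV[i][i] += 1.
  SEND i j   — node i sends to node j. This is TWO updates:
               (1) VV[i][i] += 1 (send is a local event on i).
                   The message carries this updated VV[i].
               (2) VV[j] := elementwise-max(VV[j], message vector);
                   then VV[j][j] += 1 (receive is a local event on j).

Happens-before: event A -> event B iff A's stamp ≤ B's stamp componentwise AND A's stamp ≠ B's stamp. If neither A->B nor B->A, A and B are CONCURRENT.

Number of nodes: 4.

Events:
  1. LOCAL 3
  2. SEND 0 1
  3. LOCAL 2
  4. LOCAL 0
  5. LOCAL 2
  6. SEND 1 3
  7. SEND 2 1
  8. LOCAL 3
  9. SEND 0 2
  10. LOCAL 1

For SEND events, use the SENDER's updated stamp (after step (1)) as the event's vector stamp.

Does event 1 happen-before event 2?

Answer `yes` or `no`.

Initial: VV[0]=[0, 0, 0, 0]
Initial: VV[1]=[0, 0, 0, 0]
Initial: VV[2]=[0, 0, 0, 0]
Initial: VV[3]=[0, 0, 0, 0]
Event 1: LOCAL 3: VV[3][3]++ -> VV[3]=[0, 0, 0, 1]
Event 2: SEND 0->1: VV[0][0]++ -> VV[0]=[1, 0, 0, 0], msg_vec=[1, 0, 0, 0]; VV[1]=max(VV[1],msg_vec) then VV[1][1]++ -> VV[1]=[1, 1, 0, 0]
Event 3: LOCAL 2: VV[2][2]++ -> VV[2]=[0, 0, 1, 0]
Event 4: LOCAL 0: VV[0][0]++ -> VV[0]=[2, 0, 0, 0]
Event 5: LOCAL 2: VV[2][2]++ -> VV[2]=[0, 0, 2, 0]
Event 6: SEND 1->3: VV[1][1]++ -> VV[1]=[1, 2, 0, 0], msg_vec=[1, 2, 0, 0]; VV[3]=max(VV[3],msg_vec) then VV[3][3]++ -> VV[3]=[1, 2, 0, 2]
Event 7: SEND 2->1: VV[2][2]++ -> VV[2]=[0, 0, 3, 0], msg_vec=[0, 0, 3, 0]; VV[1]=max(VV[1],msg_vec) then VV[1][1]++ -> VV[1]=[1, 3, 3, 0]
Event 8: LOCAL 3: VV[3][3]++ -> VV[3]=[1, 2, 0, 3]
Event 9: SEND 0->2: VV[0][0]++ -> VV[0]=[3, 0, 0, 0], msg_vec=[3, 0, 0, 0]; VV[2]=max(VV[2],msg_vec) then VV[2][2]++ -> VV[2]=[3, 0, 4, 0]
Event 10: LOCAL 1: VV[1][1]++ -> VV[1]=[1, 4, 3, 0]
Event 1 stamp: [0, 0, 0, 1]
Event 2 stamp: [1, 0, 0, 0]
[0, 0, 0, 1] <= [1, 0, 0, 0]? False. Equal? False. Happens-before: False

Answer: no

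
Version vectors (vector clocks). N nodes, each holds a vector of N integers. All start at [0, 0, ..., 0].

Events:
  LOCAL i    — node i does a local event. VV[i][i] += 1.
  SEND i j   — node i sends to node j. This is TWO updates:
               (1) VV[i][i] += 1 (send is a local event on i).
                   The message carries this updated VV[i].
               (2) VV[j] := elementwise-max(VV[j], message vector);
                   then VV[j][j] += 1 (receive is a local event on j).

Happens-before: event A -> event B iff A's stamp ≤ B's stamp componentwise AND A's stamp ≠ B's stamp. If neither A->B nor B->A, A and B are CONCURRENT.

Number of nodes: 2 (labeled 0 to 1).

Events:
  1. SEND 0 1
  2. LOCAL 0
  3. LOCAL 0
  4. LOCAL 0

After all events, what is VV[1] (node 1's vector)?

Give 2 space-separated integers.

Initial: VV[0]=[0, 0]
Initial: VV[1]=[0, 0]
Event 1: SEND 0->1: VV[0][0]++ -> VV[0]=[1, 0], msg_vec=[1, 0]; VV[1]=max(VV[1],msg_vec) then VV[1][1]++ -> VV[1]=[1, 1]
Event 2: LOCAL 0: VV[0][0]++ -> VV[0]=[2, 0]
Event 3: LOCAL 0: VV[0][0]++ -> VV[0]=[3, 0]
Event 4: LOCAL 0: VV[0][0]++ -> VV[0]=[4, 0]
Final vectors: VV[0]=[4, 0]; VV[1]=[1, 1]

Answer: 1 1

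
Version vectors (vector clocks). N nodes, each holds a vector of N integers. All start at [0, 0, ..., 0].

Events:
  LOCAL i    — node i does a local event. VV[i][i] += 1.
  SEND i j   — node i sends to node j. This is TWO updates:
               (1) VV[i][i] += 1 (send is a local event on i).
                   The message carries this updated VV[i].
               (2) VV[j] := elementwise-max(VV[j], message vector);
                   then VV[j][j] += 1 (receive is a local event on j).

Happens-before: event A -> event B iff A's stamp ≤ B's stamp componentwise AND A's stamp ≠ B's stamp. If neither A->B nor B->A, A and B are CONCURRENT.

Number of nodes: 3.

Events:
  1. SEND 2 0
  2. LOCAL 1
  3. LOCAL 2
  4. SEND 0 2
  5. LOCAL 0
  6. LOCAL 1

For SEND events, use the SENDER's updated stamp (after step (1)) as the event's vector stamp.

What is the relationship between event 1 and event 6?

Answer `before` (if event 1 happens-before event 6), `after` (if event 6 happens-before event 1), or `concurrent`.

Answer: concurrent

Derivation:
Initial: VV[0]=[0, 0, 0]
Initial: VV[1]=[0, 0, 0]
Initial: VV[2]=[0, 0, 0]
Event 1: SEND 2->0: VV[2][2]++ -> VV[2]=[0, 0, 1], msg_vec=[0, 0, 1]; VV[0]=max(VV[0],msg_vec) then VV[0][0]++ -> VV[0]=[1, 0, 1]
Event 2: LOCAL 1: VV[1][1]++ -> VV[1]=[0, 1, 0]
Event 3: LOCAL 2: VV[2][2]++ -> VV[2]=[0, 0, 2]
Event 4: SEND 0->2: VV[0][0]++ -> VV[0]=[2, 0, 1], msg_vec=[2, 0, 1]; VV[2]=max(VV[2],msg_vec) then VV[2][2]++ -> VV[2]=[2, 0, 3]
Event 5: LOCAL 0: VV[0][0]++ -> VV[0]=[3, 0, 1]
Event 6: LOCAL 1: VV[1][1]++ -> VV[1]=[0, 2, 0]
Event 1 stamp: [0, 0, 1]
Event 6 stamp: [0, 2, 0]
[0, 0, 1] <= [0, 2, 0]? False
[0, 2, 0] <= [0, 0, 1]? False
Relation: concurrent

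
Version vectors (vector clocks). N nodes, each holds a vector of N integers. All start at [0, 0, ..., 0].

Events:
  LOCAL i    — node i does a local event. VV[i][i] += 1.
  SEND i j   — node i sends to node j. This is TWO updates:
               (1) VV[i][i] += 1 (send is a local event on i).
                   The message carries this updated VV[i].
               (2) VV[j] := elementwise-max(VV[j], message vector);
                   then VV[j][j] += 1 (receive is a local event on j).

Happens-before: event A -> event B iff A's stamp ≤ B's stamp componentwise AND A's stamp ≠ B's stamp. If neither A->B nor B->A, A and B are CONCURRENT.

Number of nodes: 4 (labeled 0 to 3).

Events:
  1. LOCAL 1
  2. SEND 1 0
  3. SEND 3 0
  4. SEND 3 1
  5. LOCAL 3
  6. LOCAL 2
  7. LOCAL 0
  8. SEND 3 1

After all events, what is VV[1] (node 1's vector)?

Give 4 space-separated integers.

Initial: VV[0]=[0, 0, 0, 0]
Initial: VV[1]=[0, 0, 0, 0]
Initial: VV[2]=[0, 0, 0, 0]
Initial: VV[3]=[0, 0, 0, 0]
Event 1: LOCAL 1: VV[1][1]++ -> VV[1]=[0, 1, 0, 0]
Event 2: SEND 1->0: VV[1][1]++ -> VV[1]=[0, 2, 0, 0], msg_vec=[0, 2, 0, 0]; VV[0]=max(VV[0],msg_vec) then VV[0][0]++ -> VV[0]=[1, 2, 0, 0]
Event 3: SEND 3->0: VV[3][3]++ -> VV[3]=[0, 0, 0, 1], msg_vec=[0, 0, 0, 1]; VV[0]=max(VV[0],msg_vec) then VV[0][0]++ -> VV[0]=[2, 2, 0, 1]
Event 4: SEND 3->1: VV[3][3]++ -> VV[3]=[0, 0, 0, 2], msg_vec=[0, 0, 0, 2]; VV[1]=max(VV[1],msg_vec) then VV[1][1]++ -> VV[1]=[0, 3, 0, 2]
Event 5: LOCAL 3: VV[3][3]++ -> VV[3]=[0, 0, 0, 3]
Event 6: LOCAL 2: VV[2][2]++ -> VV[2]=[0, 0, 1, 0]
Event 7: LOCAL 0: VV[0][0]++ -> VV[0]=[3, 2, 0, 1]
Event 8: SEND 3->1: VV[3][3]++ -> VV[3]=[0, 0, 0, 4], msg_vec=[0, 0, 0, 4]; VV[1]=max(VV[1],msg_vec) then VV[1][1]++ -> VV[1]=[0, 4, 0, 4]
Final vectors: VV[0]=[3, 2, 0, 1]; VV[1]=[0, 4, 0, 4]; VV[2]=[0, 0, 1, 0]; VV[3]=[0, 0, 0, 4]

Answer: 0 4 0 4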